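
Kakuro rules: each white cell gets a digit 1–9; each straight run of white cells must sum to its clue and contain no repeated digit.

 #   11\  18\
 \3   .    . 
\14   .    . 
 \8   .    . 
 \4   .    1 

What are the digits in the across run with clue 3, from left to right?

1 2

3 in 2 cells must be {1,2}; 4 in 2 cells must be {1,3}; 11 in 4 cells must be {1,2,3,5}.
Given what's placed, R1C2 must be 2 to fit the 3 across and 18 down.
R2C1 = 5: only digit in both the 14-across and 11-down candidate sets.
R2C2 = 14 − 5 = 9 completes the 14 across.
R3C2 = 18 − 12 = 6 completes the 18 down.
R4C1 = 4 − 1 = 3 completes the 4 across.
R1C1 = 3 − 2 = 1 completes the 3 across.
R3C1 = 8 − 6 = 2 completes the 8 across.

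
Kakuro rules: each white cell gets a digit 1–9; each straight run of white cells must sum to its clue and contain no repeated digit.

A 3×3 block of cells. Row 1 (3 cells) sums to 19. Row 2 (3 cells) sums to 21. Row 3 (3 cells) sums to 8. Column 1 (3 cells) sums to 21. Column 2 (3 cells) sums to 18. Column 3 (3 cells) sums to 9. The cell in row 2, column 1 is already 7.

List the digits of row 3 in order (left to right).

Given what's placed, (3,1) must be 5 to fit the 8 across and 21 down.
(1,1) = 21 − 12 = 9 completes the 21 down.
No cell is forced outright now. (2,3) can only be 5 or 6 (the digits allowed by both its 21 across and its 9 down). If (2,3) = 6: that forces (1,3) = 2, (2,2) = 8, (3,2) = 1, after which (3,3) would have to be in {2} for the 8 across but in {1} for the 9 down — contradiction. So (2,3) = 5.
Given what's placed, (1,3) must be 3 to fit the 19 across and 9 down.
(2,2) = 21 − 12 = 9 completes the 21 across.
(3,3) = 9 − 8 = 1 completes the 9 down.
(1,2) = 19 − 12 = 7 completes the 19 across.
(3,2) = 8 − 6 = 2 completes the 8 across.

5 2 1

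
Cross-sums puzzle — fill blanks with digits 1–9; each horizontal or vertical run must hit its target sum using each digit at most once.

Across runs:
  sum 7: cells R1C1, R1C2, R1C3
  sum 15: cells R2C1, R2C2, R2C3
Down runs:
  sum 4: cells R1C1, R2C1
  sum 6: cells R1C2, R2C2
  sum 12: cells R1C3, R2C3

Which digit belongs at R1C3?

4

7 in 3 cells must be {1,2,4}; 4 in 2 cells must be {1,3}.
The 7 across and the 4 down share only 1, so R1C1 = 1.
Given what's placed, R1C3 must be 4 to fit the 7 across and 12 down.
R2C1 = 4 − 1 = 3 completes the 4 down.
R2C3 = 12 − 4 = 8 completes the 12 down.
R1C2 = 7 − 5 = 2 completes the 7 across.
R2C2 = 15 − 11 = 4 completes the 15 across.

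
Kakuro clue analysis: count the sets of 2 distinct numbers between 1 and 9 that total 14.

2

2 distinct digits from 1–9 sum between 3 and 17.
Enumerating: {5,9}, {6,8}.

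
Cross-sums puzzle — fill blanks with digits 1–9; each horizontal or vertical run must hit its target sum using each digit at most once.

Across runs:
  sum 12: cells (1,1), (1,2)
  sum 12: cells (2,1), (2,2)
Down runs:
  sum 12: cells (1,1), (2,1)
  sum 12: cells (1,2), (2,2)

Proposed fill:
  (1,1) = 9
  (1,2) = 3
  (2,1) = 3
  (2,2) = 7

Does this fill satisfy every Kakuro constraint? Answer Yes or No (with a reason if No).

No — the across run (2,1)–(2,2) sums to 10, not 12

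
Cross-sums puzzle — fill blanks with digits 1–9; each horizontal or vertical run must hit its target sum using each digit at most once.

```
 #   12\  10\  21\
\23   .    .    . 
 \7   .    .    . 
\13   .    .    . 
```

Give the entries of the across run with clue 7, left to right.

2, 1, 4

23 in 3 cells must be {6,8,9}; 7 in 3 cells must be {1,2,4}.
Only 6 fits R1C2 under both its across sum 23 and down sum 10.
Given what's placed, R2C2 must be 1 to fit the 7 across and 10 down.
R2C3 = 4: the only remaining digit allowed by both the 7 across and the 21 down.
R3C2 = 10 − 7 = 3 completes the 10 down.
R2C1 = 7 − 5 = 2 completes the 7 across.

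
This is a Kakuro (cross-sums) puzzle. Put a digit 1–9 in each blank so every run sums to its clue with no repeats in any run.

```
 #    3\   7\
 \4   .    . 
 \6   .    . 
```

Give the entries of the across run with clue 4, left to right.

1 3

4 in 2 cells must be {1,3}; 3 in 2 cells must be {1,2}.
The 4 across and the 3 down share only 1, so R1C1 = 1.
R1C2 = 4 − 1 = 3 completes the 4 across.
R2C1 = 3 − 1 = 2 completes the 3 down.
R2C2 = 6 − 2 = 4 completes the 6 across.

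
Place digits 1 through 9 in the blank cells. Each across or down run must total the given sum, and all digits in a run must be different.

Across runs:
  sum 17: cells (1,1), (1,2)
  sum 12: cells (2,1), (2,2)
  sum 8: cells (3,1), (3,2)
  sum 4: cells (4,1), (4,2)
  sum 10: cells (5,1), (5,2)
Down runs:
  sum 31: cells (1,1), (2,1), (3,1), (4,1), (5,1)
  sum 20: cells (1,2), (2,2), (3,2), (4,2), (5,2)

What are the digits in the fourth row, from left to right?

1, 3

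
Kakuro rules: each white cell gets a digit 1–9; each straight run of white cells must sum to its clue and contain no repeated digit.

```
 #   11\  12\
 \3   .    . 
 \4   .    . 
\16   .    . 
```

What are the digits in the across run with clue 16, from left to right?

3 in 2 cells must be {1,2}; 4 in 2 cells must be {1,3}; 16 in 2 cells must be {7,9}.
The 16 across and the 11 down share only 7, so R3C1 = 7.
R3C2 = 16 − 7 = 9 completes the 16 across.
Given what's placed, R1C1 must be 1 to fit the 3 across and 11 down.
R1C2 = 3 − 1 = 2 completes the 3 across.
R2C1 = 11 − 8 = 3 completes the 11 down.
R2C2 = 4 − 3 = 1 completes the 4 across.

7, 9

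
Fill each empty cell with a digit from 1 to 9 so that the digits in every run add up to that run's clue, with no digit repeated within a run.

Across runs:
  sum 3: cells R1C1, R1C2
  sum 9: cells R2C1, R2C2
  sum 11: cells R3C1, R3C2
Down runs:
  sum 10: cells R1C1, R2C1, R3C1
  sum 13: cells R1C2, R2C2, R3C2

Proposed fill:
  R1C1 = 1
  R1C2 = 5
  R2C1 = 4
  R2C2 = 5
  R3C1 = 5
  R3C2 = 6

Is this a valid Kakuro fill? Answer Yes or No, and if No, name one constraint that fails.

No — the across run R1C1–R1C2 sums to 6, not 3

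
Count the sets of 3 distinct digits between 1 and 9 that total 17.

7

3 distinct digits from 1–9 sum between 6 and 24.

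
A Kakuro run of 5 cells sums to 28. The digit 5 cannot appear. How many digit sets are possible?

5

5 distinct digits from 1–9 sum between 15 and 35.
Dropping sets that contain 5.
Enumerating: {1,3,7,8,9}, {1,4,6,8,9}, {2,3,6,8,9}, {2,4,6,7,9}, {3,4,6,7,8}.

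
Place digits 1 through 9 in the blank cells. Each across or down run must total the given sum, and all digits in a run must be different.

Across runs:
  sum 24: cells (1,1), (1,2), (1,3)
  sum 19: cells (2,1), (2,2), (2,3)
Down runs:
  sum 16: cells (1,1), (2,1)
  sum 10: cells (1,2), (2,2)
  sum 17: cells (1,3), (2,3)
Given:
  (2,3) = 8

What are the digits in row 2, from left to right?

9, 2, 8

24 in 3 cells must be {7,8,9}; 16 in 2 cells must be {7,9}; 17 in 2 cells must be {8,9}.
(1,3) = 17 − 8 = 9 completes the 17 down.
(1,1) = 7: the only remaining digit allowed by both the 24 across and the 16 down.
(1,2) = 24 − 16 = 8 completes the 24 across.
(2,1) = 16 − 7 = 9 completes the 16 down.
(2,2) = 19 − 17 = 2 completes the 19 across.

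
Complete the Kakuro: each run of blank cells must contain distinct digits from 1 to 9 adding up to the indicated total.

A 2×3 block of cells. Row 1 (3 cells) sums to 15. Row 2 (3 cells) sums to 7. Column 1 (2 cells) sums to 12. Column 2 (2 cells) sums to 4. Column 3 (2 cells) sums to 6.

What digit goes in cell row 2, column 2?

1

7 in 3 cells must be {1,2,4}; 4 in 2 cells must be {1,3}.
The 7 across and the 12 down share only 4, so (2,1) = 4.
Given what's placed, (2,2) must be 1 to fit the 7 across and 4 down.
(2,3) = 7 − 5 = 2 completes the 7 across.
(1,1) = 12 − 4 = 8 completes the 12 down.
(1,2) = 4 − 1 = 3 completes the 4 down.
(1,3) = 15 − 11 = 4 completes the 15 across.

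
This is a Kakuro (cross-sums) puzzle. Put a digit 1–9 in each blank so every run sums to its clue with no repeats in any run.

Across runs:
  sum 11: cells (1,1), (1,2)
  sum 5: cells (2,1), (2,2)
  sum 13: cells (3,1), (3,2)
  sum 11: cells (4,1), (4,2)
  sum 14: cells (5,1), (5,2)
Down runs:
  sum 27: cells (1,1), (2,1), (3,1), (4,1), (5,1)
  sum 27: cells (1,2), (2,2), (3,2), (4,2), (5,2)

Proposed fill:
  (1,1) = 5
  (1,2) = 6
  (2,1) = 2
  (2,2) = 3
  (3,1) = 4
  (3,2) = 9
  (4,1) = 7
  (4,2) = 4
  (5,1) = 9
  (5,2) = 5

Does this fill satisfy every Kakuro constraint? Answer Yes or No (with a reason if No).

Yes

Across: 5+6=11; 2+3=5; 4+9=13; 7+4=11; 9+5=14. Down: 5+2+4+7+9=27; 6+3+9+4+5=27. No digit repeats within any run.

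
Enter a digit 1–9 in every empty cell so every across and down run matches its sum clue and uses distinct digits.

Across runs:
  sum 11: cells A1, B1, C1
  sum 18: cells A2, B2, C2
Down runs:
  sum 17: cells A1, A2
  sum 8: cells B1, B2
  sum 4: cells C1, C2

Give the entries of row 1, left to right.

8 2 1

17 in 2 cells must be {8,9}; 4 in 2 cells must be {1,3}.
The 11 across and the 17 down share only 8, so A1 = 8.
Given what's placed, C1 must be 1 to fit the 11 across and 4 down.
A2 = 17 − 8 = 9 completes the 17 down.
C2 = 4 − 1 = 3 completes the 4 down.
B1 = 11 − 9 = 2 completes the 11 across.
B2 = 18 − 12 = 6 completes the 18 across.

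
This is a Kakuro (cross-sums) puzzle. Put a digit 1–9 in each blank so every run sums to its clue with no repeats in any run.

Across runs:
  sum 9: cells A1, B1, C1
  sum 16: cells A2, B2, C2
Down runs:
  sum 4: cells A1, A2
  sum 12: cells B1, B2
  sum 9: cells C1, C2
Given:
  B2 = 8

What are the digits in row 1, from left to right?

3 4 2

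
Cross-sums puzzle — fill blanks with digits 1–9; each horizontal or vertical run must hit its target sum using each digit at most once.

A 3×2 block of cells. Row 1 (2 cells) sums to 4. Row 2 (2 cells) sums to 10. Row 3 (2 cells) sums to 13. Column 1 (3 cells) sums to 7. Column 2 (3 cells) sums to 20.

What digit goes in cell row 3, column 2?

4 in 2 cells must be {1,3}; 7 in 3 cells must be {1,2,4}.
The 4 across and the 7 down share only 1, so (1,1) = 1.
(1,2) = 4 − 1 = 3 completes the 4 across.
Given what's placed, (3,1) must be 4 to fit the 13 across and 7 down.
(3,2) = 13 − 4 = 9 completes the 13 across.
(2,1) = 7 − 5 = 2 completes the 7 down.
(2,2) = 10 − 2 = 8 completes the 10 across.

9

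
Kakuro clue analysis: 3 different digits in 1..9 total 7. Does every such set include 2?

Yes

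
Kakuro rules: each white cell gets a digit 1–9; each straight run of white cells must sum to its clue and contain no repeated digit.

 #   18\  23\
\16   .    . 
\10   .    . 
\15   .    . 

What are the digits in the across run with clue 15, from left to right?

16 in 2 cells must be {7,9}; 23 in 3 cells must be {6,8,9}.
The 16 across and the 23 down share only 9, so R1C2 = 9.
R1C1 = 16 − 9 = 7 completes the 16 across.
Nothing is forced directly, so branch on R2C2, whose candidates are 6 or 8. If R2C2 = 6: then R2C1 would have to be in {4} for the 10 across but in {2,3,5,6,8,9} for the 18 down — contradiction. So R2C2 = 8.
R2C1 = 10 − 8 = 2 completes the 10 across.
R3C1 = 18 − 9 = 9 completes the 18 down.
R3C2 = 15 − 9 = 6 completes the 15 across.

9 6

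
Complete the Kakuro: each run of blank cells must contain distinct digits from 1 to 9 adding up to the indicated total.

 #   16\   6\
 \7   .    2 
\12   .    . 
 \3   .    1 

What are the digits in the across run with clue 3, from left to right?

2, 1

3 in 2 cells must be {1,2}; 6 in 3 cells must be {1,2,3}.
R1C1 = 7 − 2 = 5 completes the 7 across.
R2C2 = 6 − 3 = 3 completes the 6 down.
R3C1 = 3 − 1 = 2 completes the 3 across.
R2C1 = 12 − 3 = 9 completes the 12 across.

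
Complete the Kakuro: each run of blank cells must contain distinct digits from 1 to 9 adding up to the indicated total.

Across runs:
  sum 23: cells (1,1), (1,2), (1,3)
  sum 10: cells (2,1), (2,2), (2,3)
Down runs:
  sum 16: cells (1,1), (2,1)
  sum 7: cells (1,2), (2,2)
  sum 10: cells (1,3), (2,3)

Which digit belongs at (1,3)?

23 in 3 cells must be {6,8,9}; 16 in 2 cells must be {7,9}.
The 23 across and the 16 down share only 9, so (1,1) = 9.
Given what's placed, (1,2) must be 6 to fit the 23 across and 7 down.
(1,3) = 23 − 15 = 8 completes the 23 across.
(2,1) = 16 − 9 = 7 completes the 16 down.
(2,2) = 7 − 6 = 1 completes the 7 down.
(2,3) = 10 − 8 = 2 completes the 10 across.

8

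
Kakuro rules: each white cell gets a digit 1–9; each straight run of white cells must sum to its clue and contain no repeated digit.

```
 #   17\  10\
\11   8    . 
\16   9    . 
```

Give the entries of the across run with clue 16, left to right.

9 7

16 in 2 cells must be {7,9}; 17 in 2 cells must be {8,9}.
R1C2 = 11 − 8 = 3 completes the 11 across.
R2C2 = 16 − 9 = 7 completes the 16 across.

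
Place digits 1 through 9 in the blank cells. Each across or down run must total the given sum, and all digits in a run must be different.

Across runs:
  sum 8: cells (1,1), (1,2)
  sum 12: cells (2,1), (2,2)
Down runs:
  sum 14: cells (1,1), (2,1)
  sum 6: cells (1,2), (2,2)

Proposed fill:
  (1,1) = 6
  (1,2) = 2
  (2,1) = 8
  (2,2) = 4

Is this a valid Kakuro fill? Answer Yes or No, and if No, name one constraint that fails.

Across: 6+2=8; 8+4=12. Down: 6+8=14; 2+4=6. No digit repeats within any run.

Yes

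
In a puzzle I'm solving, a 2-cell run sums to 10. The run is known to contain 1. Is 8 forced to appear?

No

The only way to make 10 from 2 distinct digits under that restriction is {1,9}, which does not contain 8.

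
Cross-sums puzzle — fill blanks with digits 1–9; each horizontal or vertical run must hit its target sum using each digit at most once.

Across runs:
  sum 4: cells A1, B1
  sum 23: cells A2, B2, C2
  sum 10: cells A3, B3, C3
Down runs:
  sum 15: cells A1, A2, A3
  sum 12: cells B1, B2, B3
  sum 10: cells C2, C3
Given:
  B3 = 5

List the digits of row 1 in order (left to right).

3, 1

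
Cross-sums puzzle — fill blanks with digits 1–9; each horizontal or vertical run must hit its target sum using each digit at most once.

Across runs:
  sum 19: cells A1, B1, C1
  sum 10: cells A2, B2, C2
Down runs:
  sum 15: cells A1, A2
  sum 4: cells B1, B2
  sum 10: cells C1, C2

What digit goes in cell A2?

4 in 2 cells must be {1,3}.
The 19 across and the 4 down share only 3, so B1 = 3.
B2 = 4 − 3 = 1 completes the 4 down.
Nothing is forced directly, so branch on A2, whose candidates are 6 or 7. If A2 = 7: then A1 would have to be in {7,9} for the 19 across but in {8} for the 15 down — contradiction. So A2 = 6.
A1 = 15 − 6 = 9 completes the 15 down.
C1 = 19 − 12 = 7 completes the 19 across.
C2 = 10 − 7 = 3 completes the 10 across.

6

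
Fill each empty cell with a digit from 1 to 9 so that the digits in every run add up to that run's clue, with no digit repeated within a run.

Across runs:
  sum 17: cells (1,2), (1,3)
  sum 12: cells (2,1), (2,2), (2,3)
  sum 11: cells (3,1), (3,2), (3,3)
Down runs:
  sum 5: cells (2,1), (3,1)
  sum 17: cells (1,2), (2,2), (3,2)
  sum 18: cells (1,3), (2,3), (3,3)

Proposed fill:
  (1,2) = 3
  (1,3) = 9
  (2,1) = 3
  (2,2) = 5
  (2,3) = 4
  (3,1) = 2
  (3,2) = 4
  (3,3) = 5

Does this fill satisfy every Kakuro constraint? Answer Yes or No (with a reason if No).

No — the across run (1,2)–(1,3) sums to 12, not 17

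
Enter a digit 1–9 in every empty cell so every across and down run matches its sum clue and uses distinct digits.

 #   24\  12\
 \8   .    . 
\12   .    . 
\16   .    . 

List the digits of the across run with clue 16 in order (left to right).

16 in 2 cells must be {7,9}; 24 in 3 cells must be {7,8,9}.
The 8 across and the 24 down share only 7, so R1C1 = 7.
R1C2 = 8 − 7 = 1 completes the 8 across.
Given what's placed, R3C1 must be 9 to fit the 16 across and 24 down.
R3C2 = 16 − 9 = 7 completes the 16 across.
R2C1 = 24 − 16 = 8 completes the 24 down.
R2C2 = 12 − 8 = 4 completes the 12 across.

9, 7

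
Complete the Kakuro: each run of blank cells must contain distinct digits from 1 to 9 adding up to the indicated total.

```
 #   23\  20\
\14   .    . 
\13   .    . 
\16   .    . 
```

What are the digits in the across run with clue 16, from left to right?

9 7

16 in 2 cells must be {7,9}; 23 in 3 cells must be {6,8,9}.
The 16 across and the 23 down share only 9, so R3C1 = 9.
R3C2 = 16 − 9 = 7 completes the 16 across.
Nothing is forced directly, so branch on R1C1, whose candidates are 6 or 8. If R1C1 = 8: then R1C2 would have to be in {6} for the 14 across but in {4,5,8,9} for the 20 down — contradiction. So R1C1 = 6.
R1C2 = 14 − 6 = 8 completes the 14 across.
R2C1 = 23 − 15 = 8 completes the 23 down.
R2C2 = 13 − 8 = 5 completes the 13 across.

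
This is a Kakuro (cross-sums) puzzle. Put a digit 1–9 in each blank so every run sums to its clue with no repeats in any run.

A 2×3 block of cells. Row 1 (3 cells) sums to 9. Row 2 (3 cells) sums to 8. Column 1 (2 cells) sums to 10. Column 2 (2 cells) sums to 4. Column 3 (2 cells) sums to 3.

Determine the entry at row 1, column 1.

6

4 in 2 cells must be {1,3}; 3 in 2 cells must be {1,2}.
Nothing is forced directly, so branch on (2,3), whose candidates are 1 or 2. If (2,3) = 2: that forces (1,3) = 1, (2,1) = 1, after which (2,2) would have to be in {5} for the 8 across but in {1,3} for the 4 down — contradiction. So (2,3) = 1.
(1,3) = 3 − 1 = 2 completes the 3 down.
Given what's placed, (2,2) must be 3 to fit the 8 across and 4 down.
(1,2) = 4 − 3 = 1 completes the 4 down.
(2,1) = 8 − 4 = 4 completes the 8 across.
(1,1) = 9 − 3 = 6 completes the 9 across.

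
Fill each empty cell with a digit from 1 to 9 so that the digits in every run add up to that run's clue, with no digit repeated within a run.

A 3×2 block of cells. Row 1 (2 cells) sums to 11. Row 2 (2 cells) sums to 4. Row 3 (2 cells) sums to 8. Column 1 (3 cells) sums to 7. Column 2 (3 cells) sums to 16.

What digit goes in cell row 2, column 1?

4 in 2 cells must be {1,3}; 7 in 3 cells must be {1,2,4}.
The 4 across and the 7 down share only 1, so (2,1) = 1.
(2,2) = 4 − 1 = 3 completes the 4 across.
Given what's placed, (3,1) must be 2 to fit the 8 across and 7 down.
(3,2) = 8 − 2 = 6 completes the 8 across.
(1,1) = 7 − 3 = 4 completes the 7 down.
(1,2) = 11 − 4 = 7 completes the 11 across.

1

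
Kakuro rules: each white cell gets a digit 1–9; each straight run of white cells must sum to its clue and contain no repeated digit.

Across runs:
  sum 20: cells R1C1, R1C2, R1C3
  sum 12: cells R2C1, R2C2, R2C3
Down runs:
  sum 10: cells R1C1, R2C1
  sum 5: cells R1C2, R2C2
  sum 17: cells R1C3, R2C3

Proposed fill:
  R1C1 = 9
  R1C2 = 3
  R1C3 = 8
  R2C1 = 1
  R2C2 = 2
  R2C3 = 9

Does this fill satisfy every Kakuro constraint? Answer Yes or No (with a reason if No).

Yes

Across: 9+3+8=20; 1+2+9=12. Down: 9+1=10; 3+2=5; 8+9=17. No digit repeats within any run.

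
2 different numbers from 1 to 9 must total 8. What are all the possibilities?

{1,7}; {2,6}; {3,5}

2 distinct digits from 1–9 sum between 3 and 17.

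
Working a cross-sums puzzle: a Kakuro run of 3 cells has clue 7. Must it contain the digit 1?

Yes

The only way to make 7 from 3 distinct digits is {1,2,4}, which contains 1.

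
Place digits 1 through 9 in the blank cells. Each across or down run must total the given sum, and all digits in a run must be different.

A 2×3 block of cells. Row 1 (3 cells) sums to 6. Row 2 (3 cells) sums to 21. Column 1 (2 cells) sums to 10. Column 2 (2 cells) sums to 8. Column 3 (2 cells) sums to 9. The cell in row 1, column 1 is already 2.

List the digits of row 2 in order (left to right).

6 in 3 cells must be {1,2,3}.
(2,1) = 10 − 2 = 8 completes the 10 down.
Nothing is forced directly, so branch on (2,2), whose candidates are 6 or 7. If (2,2) = 6: then (1,2) would have to be in {1,3} for the 6 across but in {2} for the 8 down — contradiction. So (2,2) = 7.
(1,2) = 8 − 7 = 1 completes the 8 down.
(1,3) = 6 − 3 = 3 completes the 6 across.
(2,3) = 21 − 15 = 6 completes the 21 across.

8, 7, 6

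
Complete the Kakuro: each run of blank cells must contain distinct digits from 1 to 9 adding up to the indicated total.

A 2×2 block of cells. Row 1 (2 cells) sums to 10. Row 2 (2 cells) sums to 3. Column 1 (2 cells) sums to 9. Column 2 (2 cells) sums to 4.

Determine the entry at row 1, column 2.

3

3 in 2 cells must be {1,2}; 4 in 2 cells must be {1,3}.
The 3 across and the 4 down share only 1, so (2,2) = 1.
(1,2) = 4 − 1 = 3 completes the 4 down.
(2,1) = 3 − 1 = 2 completes the 3 across.
(1,1) = 10 − 3 = 7 completes the 10 across.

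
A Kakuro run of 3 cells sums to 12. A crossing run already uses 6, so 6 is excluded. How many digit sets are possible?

5

3 distinct digits from 1–9 sum between 6 and 24.
Dropping sets that contain 6.
Enumerating: {1,2,9}, {1,3,8}, {1,4,7}, {2,3,7}, {3,4,5}.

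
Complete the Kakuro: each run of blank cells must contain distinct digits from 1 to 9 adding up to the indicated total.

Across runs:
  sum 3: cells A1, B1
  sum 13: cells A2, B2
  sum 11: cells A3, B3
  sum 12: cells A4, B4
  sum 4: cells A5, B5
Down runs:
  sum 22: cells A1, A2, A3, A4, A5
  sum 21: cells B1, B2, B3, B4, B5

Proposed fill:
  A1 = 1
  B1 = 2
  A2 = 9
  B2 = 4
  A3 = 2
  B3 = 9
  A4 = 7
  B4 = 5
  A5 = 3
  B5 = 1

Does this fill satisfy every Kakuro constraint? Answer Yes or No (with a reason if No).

Yes

Across: 1+2=3; 9+4=13; 2+9=11; 7+5=12; 3+1=4. Down: 1+9+2+7+3=22; 2+4+9+5+1=21. No digit repeats within any run.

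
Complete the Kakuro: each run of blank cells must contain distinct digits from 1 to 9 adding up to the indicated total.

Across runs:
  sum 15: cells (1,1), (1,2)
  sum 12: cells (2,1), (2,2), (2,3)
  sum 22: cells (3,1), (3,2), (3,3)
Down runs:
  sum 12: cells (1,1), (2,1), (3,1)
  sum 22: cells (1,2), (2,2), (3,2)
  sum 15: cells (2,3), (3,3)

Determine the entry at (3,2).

8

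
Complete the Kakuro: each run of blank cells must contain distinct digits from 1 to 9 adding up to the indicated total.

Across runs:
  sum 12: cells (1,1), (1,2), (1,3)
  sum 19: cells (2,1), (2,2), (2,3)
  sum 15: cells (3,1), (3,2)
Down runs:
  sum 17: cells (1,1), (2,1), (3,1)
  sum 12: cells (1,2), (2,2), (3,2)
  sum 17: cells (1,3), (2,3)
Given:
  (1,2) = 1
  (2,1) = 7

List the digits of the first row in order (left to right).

2 1 9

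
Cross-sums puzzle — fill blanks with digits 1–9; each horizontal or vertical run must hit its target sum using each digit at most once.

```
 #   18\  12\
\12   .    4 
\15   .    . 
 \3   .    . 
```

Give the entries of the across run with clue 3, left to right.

3 in 2 cells must be {1,2}.
R1C1 = 12 − 4 = 8 completes the 12 across.
Given what's placed, R3C1 must be 1 to fit the 3 across and 18 down.
R3C2 = 3 − 1 = 2 completes the 3 across.
R2C1 = 18 − 9 = 9 completes the 18 down.
R2C2 = 15 − 9 = 6 completes the 15 across.

1, 2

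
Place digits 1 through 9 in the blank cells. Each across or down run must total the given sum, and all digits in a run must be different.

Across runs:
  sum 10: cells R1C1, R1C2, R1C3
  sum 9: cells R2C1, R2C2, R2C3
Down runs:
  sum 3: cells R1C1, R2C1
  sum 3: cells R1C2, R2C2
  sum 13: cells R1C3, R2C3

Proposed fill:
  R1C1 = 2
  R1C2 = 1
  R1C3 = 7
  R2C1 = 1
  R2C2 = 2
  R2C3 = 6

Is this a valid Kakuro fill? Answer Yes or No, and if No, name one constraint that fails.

Yes

Across: 2+1+7=10; 1+2+6=9. Down: 2+1=3; 1+2=3; 7+6=13. No digit repeats within any run.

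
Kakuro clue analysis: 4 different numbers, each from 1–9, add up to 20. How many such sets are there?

12

4 distinct digits from 1–9 sum between 10 and 30.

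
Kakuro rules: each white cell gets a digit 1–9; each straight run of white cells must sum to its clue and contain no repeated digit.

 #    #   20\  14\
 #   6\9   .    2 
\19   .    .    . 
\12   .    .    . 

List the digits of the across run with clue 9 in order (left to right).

7 2

R1C2 = 9 − 2 = 7 completes the 9 across.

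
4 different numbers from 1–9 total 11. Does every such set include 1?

Yes

The only way to make 11 from 4 distinct digits is {1,2,3,5}, which contains 1.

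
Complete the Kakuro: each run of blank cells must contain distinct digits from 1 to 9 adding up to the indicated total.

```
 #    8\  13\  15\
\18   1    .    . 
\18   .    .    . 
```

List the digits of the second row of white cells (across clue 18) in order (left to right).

7 5 6

R2C1 = 8 − 1 = 7 completes the 8 down.
Nothing is forced directly, so branch on R1C2, whose candidates are 8 or 9. If R1C2 = 9: that forces R1C3 = 8, after which R2C2 would have to be in {2,3,5,6,8,9} for the 18 across but in {4} for the 13 down — contradiction. So R1C2 = 8.
R1C3 = 18 − 9 = 9 completes the 18 across.
R2C2 = 13 − 8 = 5 completes the 13 down.
R2C3 = 18 − 12 = 6 completes the 18 across.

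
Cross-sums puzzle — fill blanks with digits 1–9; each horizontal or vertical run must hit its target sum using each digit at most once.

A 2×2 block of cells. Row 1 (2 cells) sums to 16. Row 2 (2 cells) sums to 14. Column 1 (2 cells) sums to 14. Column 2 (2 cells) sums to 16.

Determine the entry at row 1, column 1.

16 in 2 cells must be {7,9}.
The 16 across and the 14 down share only 9, so (1,1) = 9.
(1,2) = 16 − 9 = 7 completes the 16 across.
(2,1) = 14 − 9 = 5 completes the 14 down.
(2,2) = 14 − 5 = 9 completes the 14 across.

9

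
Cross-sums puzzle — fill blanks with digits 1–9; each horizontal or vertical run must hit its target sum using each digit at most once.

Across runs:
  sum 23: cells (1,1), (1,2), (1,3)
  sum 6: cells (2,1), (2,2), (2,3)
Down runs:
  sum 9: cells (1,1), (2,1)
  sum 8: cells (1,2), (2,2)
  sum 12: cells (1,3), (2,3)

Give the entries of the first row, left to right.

23 in 3 cells must be {6,8,9}; 6 in 3 cells must be {1,2,3}.
The 23 across and the 8 down share only 6, so (1,2) = 6.
(2,2) = 8 − 6 = 2 completes the 8 down.
Given what's placed, (2,3) must be 3 to fit the 6 across and 12 down.
(1,1) = 8: the only remaining digit allowed by both the 23 across and the 9 down.
(1,3) = 23 − 14 = 9 completes the 23 across.
(2,1) = 6 − 5 = 1 completes the 6 across.

8 6 9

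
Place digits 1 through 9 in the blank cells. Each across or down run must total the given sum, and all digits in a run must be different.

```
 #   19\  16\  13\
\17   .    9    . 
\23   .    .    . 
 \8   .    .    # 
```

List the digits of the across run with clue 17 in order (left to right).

23 in 3 cells must be {6,8,9}.
Given what's placed, R2C2 must be 6 to fit the 23 across and 16 down.
R3C2 = 16 − 15 = 1 completes the 16 down.
R3C1 = 8 − 1 = 7 completes the 8 across.
R1C1 = 3: the only remaining digit allowed by both the 17 across and the 19 down.
R1C3 = 17 − 12 = 5 completes the 17 across.
R2C1 = 19 − 10 = 9 completes the 19 down.
R2C3 = 23 − 15 = 8 completes the 23 across.

3, 9, 5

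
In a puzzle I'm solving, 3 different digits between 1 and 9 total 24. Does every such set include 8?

Yes

The only way to make 24 from 3 distinct digits is {7,8,9}, which contains 8.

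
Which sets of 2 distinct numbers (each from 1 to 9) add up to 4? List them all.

{1,3}

2 distinct digits from 1–9 sum between 3 and 17.
Only one set works: {1,3}.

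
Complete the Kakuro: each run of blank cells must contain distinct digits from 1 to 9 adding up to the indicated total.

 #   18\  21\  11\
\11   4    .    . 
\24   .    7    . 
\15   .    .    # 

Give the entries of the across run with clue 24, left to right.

24 in 3 cells must be {7,8,9}.
Nothing is forced directly, so branch on R1C2, whose candidates are 5 or 6. If R1C2 = 6: then R1C3 would have to be in {1} for the 11 across but in {2,3,4,5,6,7,8,9} for the 11 down — contradiction. So R1C2 = 5.
R1C3 = 11 − 9 = 2 completes the 11 across.
R2C3 = 11 − 2 = 9 completes the 11 down.
R3C2 = 21 − 12 = 9 completes the 21 down.
R2C1 = 24 − 16 = 8 completes the 24 across.
R3C1 = 15 − 9 = 6 completes the 15 across.

8, 7, 9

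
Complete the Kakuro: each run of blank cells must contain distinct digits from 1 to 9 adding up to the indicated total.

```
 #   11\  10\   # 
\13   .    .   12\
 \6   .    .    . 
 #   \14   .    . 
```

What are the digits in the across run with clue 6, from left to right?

6 in 3 cells must be {1,2,3}.
The 6 across and the 12 down share only 3, so R2C3 = 3.
R3C3 = 12 − 3 = 9 completes the 12 down.
R2C1 = 2: the only remaining digit allowed by both the 6 across and the 11 down.
R2C2 = 6 − 5 = 1 completes the 6 across.
R3C2 = 14 − 9 = 5 completes the 14 across.
R1C1 = 11 − 2 = 9 completes the 11 down.
R1C2 = 13 − 9 = 4 completes the 13 across.

2, 1, 3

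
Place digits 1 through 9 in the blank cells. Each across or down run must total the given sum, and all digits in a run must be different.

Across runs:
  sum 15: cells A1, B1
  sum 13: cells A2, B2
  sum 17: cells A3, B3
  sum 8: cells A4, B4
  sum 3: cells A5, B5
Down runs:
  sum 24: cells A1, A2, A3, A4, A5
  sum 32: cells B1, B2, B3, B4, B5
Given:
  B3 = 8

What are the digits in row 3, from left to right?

17 in 2 cells must be {8,9}; 3 in 2 cells must be {1,2}.
A3 = 17 − 8 = 9 completes the 17 across.

9, 8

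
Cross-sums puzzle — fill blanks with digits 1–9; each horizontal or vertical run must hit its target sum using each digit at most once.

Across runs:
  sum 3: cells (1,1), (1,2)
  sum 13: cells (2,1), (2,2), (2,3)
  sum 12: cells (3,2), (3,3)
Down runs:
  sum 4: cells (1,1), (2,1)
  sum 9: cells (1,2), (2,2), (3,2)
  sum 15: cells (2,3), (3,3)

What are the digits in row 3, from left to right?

3 9

3 in 2 cells must be {1,2}; 4 in 2 cells must be {1,3}.
The 3 across and the 4 down share only 1, so (1,1) = 1.
(1,2) = 3 − 1 = 2 completes the 3 across.
(2,1) = 4 − 1 = 3 completes the 4 down.
No cell is forced outright now. (3,2) can only be 3 or 4 (the digits allowed by both its 12 across and its 9 down). If (3,2) = 4: then (2,2) would have to be in {1,2,4,6,8,9} for the 13 across but in {3} for the 9 down — contradiction. So (3,2) = 3.
(2,2) = 9 − 5 = 4 completes the 9 down.
(2,3) = 13 − 7 = 6 completes the 13 across.
(3,3) = 12 − 3 = 9 completes the 12 across.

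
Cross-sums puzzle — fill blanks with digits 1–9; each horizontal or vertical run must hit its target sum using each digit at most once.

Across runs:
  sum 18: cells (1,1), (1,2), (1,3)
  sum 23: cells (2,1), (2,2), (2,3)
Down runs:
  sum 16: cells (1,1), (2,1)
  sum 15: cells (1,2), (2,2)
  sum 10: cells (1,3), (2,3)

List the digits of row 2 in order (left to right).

9, 6, 8

23 in 3 cells must be {6,8,9}; 16 in 2 cells must be {7,9}.
The 23 across and the 16 down share only 9, so (2,1) = 9.
(1,1) = 16 − 9 = 7 completes the 16 down.
Nothing is forced directly, so branch on (2,2), whose candidates are 6 or 8. If (2,2) = 8: then (1,2) would have to be in {2,3,5,6,8,9} for the 18 across but in {7} for the 15 down — contradiction. So (2,2) = 6.
(1,2) = 15 − 6 = 9 completes the 15 down.
(1,3) = 18 − 16 = 2 completes the 18 across.
(2,3) = 23 − 15 = 8 completes the 23 across.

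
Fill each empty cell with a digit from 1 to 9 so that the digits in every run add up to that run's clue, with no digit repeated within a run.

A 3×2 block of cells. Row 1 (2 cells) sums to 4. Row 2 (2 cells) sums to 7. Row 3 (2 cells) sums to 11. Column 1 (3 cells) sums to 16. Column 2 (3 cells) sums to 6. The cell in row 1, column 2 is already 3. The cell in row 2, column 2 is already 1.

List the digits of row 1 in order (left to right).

4 in 2 cells must be {1,3}; 6 in 3 cells must be {1,2,3}.
(1,1) = 4 − 3 = 1 completes the 4 across.
(2,1) = 7 − 1 = 6 completes the 7 across.
(3,1) = 16 − 7 = 9 completes the 16 down.
(3,2) = 11 − 9 = 2 completes the 11 across.

1 3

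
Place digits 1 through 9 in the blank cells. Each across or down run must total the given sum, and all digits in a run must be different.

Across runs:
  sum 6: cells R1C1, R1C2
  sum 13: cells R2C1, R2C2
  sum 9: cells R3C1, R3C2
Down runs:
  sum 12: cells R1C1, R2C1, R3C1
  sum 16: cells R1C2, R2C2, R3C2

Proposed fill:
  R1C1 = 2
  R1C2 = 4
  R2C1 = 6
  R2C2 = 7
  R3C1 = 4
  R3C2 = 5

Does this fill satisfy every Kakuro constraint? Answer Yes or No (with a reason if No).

Across: 2+4=6; 6+7=13; 4+5=9. Down: 2+6+4=12; 4+7+5=16. No digit repeats within any run.

Yes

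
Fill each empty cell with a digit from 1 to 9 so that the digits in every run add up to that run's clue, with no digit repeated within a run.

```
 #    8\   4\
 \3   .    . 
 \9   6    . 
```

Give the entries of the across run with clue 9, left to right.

6 3

3 in 2 cells must be {1,2}; 4 in 2 cells must be {1,3}.
R1C1 = 8 − 6 = 2 completes the 8 down.
R1C2 = 3 − 2 = 1 completes the 3 across.
R2C2 = 9 − 6 = 3 completes the 9 across.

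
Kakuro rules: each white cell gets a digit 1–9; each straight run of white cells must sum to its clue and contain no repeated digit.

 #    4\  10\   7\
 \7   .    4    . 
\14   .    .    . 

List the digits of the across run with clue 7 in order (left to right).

7 in 3 cells must be {1,2,4}; 4 in 2 cells must be {1,3}.
Given what's placed, R1C1 must be 1 to fit the 7 across and 4 down.
R1C3 = 7 − 5 = 2 completes the 7 across.
R2C1 = 4 − 1 = 3 completes the 4 down.
R2C2 = 10 − 4 = 6 completes the 10 down.
R2C3 = 14 − 9 = 5 completes the 14 across.

1 4 2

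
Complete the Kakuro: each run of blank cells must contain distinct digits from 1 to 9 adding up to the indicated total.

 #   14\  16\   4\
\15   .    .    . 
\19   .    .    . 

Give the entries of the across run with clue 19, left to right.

16 in 2 cells must be {7,9}; 4 in 2 cells must be {1,3}.
The 19 across and the 4 down share only 3, so R2C3 = 3.
R1C3 = 4 − 3 = 1 completes the 4 down.
Given what's placed, R2C1 must be 9 to fit the 19 across and 14 down.
R2C2 = 19 − 12 = 7 completes the 19 across.
R1C1 = 14 − 9 = 5 completes the 14 down.
R1C2 = 15 − 6 = 9 completes the 15 across.

9 7 3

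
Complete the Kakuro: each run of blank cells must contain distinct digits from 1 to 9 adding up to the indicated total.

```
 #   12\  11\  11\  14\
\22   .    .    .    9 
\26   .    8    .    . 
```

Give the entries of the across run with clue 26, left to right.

4 8 9 5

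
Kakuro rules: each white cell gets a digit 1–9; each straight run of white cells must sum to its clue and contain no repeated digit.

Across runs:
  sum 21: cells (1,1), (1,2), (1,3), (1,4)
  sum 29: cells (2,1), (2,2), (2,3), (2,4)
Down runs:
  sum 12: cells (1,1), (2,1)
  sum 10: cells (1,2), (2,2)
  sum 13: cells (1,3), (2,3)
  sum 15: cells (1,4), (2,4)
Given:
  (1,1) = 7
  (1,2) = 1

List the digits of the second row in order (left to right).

29 in 4 cells must be {5,7,8,9}.
(2,1) = 12 − 7 = 5 completes the 12 down.
(2,2) = 10 − 1 = 9 completes the 10 down.
Nothing is forced directly, so branch on (2,3), whose candidates are 7 or 8. If (2,3) = 7: then (1,3) would have to be in {4,5,8,9} for the 21 across but in {6} for the 13 down — contradiction. So (2,3) = 8.
(1,3) = 13 − 8 = 5 completes the 13 down.
(1,4) = 21 − 13 = 8 completes the 21 across.
(2,4) = 29 − 22 = 7 completes the 29 across.

5 9 8 7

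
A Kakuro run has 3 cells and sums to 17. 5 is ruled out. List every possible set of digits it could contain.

{1,7,9}; {2,6,9}; {2,7,8}; {3,6,8}; {4,6,7}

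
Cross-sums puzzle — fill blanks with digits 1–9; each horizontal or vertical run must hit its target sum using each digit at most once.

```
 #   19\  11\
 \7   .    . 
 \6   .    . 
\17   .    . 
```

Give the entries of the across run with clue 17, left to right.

17 in 2 cells must be {8,9}.
The 17 across and the 11 down share only 8, so R3C2 = 8.
R3C1 = 17 − 8 = 9 completes the 17 across.
Nothing is forced directly, so branch on R1C2, whose candidates are 1 or 2. If R1C2 = 2: then R1C1 would have to be in {5} for the 7 across but in {2,3,4,6,7,8} for the 19 down — contradiction. So R1C2 = 1.
R1C1 = 7 − 1 = 6 completes the 7 across.
R2C1 = 19 − 15 = 4 completes the 19 down.
R2C2 = 6 − 4 = 2 completes the 6 across.

9 8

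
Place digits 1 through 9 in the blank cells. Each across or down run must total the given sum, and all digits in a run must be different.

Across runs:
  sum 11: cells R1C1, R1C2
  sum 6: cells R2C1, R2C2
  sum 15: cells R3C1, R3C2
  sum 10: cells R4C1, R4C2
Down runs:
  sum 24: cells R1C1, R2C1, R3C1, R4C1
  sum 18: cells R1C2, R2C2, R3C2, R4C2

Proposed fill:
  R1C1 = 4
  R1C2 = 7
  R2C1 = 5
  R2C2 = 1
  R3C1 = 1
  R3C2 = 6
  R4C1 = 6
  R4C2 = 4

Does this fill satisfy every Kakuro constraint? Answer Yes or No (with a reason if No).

No — the across run R3C1–R3C2 sums to 7, not 15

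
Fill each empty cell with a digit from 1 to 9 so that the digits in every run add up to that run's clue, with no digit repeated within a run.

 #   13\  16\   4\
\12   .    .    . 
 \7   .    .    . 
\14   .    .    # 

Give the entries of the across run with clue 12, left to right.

1 8 3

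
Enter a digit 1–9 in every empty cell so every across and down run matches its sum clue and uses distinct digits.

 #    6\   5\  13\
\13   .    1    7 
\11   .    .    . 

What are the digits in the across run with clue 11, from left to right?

1, 4, 6

R1C1 = 13 − 8 = 5 completes the 13 across.
R2C1 = 6 − 5 = 1 completes the 6 down.
R2C2 = 5 − 1 = 4 completes the 5 down.
R2C3 = 11 − 5 = 6 completes the 11 across.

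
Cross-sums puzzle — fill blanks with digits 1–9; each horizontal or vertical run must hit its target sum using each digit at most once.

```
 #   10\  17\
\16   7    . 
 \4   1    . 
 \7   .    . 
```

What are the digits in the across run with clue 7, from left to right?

2 5

16 in 2 cells must be {7,9}; 4 in 2 cells must be {1,3}.
R1C2 = 16 − 7 = 9 completes the 16 across.
R2C2 = 4 − 1 = 3 completes the 4 across.
R3C1 = 10 − 8 = 2 completes the 10 down.
R3C2 = 7 − 2 = 5 completes the 7 across.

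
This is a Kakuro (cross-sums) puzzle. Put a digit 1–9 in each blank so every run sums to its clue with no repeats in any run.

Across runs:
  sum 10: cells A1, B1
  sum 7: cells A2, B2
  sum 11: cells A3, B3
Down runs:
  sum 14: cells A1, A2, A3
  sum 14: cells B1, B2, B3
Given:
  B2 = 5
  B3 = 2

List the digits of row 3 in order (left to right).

B1 = 14 − 7 = 7 completes the 14 down.
A2 = 7 − 5 = 2 completes the 7 across.
A3 = 11 − 2 = 9 completes the 11 across.
A1 = 10 − 7 = 3 completes the 10 across.

9 2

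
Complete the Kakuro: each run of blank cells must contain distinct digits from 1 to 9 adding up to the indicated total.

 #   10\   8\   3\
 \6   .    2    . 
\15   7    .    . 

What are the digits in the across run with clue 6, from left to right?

3 2 1

6 in 3 cells must be {1,2,3}; 3 in 2 cells must be {1,2}.
R1C1 = 10 − 7 = 3 completes the 10 down.
R1C3 = 6 − 5 = 1 completes the 6 across.
R2C2 = 8 − 2 = 6 completes the 8 down.
R2C3 = 15 − 13 = 2 completes the 15 across.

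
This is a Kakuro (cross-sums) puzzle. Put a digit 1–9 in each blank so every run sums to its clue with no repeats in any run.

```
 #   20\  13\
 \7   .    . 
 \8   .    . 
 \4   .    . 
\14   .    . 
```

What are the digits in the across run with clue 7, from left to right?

3 4

4 in 2 cells must be {1,3}.
Nothing is forced directly, so branch on R4C2, whose candidates are 5 or 6. If R4C2 = 6: that forces R3C2 = 1, R4C1 = 8, R2C2 = 2, R3C1 = 3, R1C2 = 4, after which R2C1 would have to be in {6} for the 8 across but in {2,4,5,7} for the 20 down — contradiction. So R4C2 = 5.
R4C1 = 14 − 5 = 9 completes the 14 across.
Nothing is forced directly, so branch on R2C2, whose candidates are 1 or 3. If R2C2 = 3: that forces R2C1 = 5, after which R3C1 would have to be in {1,3} for the 4 across but in {2,4} for the 20 down — contradiction. So R2C2 = 1.
R2C1 = 8 − 1 = 7 completes the 8 across.
R3C2 = 3: the only remaining digit allowed by both the 4 across and the 13 down.
R1C2 = 13 − 9 = 4 completes the 13 down.
R3C1 = 4 − 3 = 1 completes the 4 across.
R1C1 = 7 − 4 = 3 completes the 7 across.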